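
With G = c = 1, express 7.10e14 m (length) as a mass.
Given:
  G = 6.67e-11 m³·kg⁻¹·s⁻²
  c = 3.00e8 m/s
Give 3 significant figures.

Length → mass via c²/G.
7.10e14 m × (c²/G) = 9.58e41 kg

9.58e41 kg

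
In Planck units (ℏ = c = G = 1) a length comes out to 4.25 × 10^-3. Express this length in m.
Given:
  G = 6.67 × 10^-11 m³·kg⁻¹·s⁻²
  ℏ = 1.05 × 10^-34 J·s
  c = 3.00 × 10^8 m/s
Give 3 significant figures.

6.84 × 10^-38 m

One Planck length: ℓ_P = √(ℏG/c³) = 1.61 × 10^-35 m.
4.25 × 10^-3 × 1.61 × 10^-35 m = 6.84 × 10^-38 m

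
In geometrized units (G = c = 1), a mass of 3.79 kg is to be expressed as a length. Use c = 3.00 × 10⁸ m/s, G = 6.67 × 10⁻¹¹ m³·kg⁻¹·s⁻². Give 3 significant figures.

In G = c = 1 units mass has dimensions of length; the conversion factor is G/c².
3.79 kg × (G/c²) = 2.81 × 10⁻²⁷ m

2.81 × 10⁻²⁷ m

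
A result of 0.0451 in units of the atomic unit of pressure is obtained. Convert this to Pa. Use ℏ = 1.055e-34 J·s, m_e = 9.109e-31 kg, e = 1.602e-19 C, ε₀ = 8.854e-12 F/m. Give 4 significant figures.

1.321e12 Pa

One atomic unit of pressure: P_au = E_h/a₀³ = m_e⁴e¹⁰/((4πε₀)⁵ℏ⁸) = 2.929e13 Pa.
0.0451 × 2.929e13 Pa = 1.321e12 Pa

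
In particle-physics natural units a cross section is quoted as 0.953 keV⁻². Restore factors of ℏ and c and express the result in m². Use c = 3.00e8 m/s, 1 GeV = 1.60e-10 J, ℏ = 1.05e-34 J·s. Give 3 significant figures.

Area is [L]² = [E]⁻²·(ℏc)²; restore (ℏc)².
1 GeV⁻² → (ℏc)² × (1 GeV in J)⁻² = 3.88e-32 m².
Convert the energy scale: 0.953 keV⁻² = 9.53e11 GeV⁻².
Result: 9.53e11 × 3.88e-32 = 3.69e-20 m².

3.69e-20 m²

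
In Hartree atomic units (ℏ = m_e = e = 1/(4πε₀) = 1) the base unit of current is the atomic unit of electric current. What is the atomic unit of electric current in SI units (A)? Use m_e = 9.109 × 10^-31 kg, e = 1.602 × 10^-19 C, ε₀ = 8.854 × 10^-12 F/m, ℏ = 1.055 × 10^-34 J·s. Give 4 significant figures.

I_au = e E_h/ℏ = m_e e⁵/((4πε₀)²ℏ³)
E_h = 4.354 × 10^-18 J
e·E_h/ℏ = 6.612 × 10^-3 A

6.612 × 10^-3 A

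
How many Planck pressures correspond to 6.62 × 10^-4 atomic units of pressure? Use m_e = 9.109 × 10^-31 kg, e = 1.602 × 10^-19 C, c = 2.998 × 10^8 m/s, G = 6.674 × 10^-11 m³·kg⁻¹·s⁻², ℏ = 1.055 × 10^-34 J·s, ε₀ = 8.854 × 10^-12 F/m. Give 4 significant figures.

atomic unit of pressure: P_au = E_h/a₀³ = m_e⁴e¹⁰/((4πε₀)⁵ℏ⁸) = 2.929 × 10^13 Pa
Planck pressure: p_P = c⁷/(ℏG²) = 4.632 × 10^113 Pa
6.62 × 10^-4 × 2.929 × 10^13 / 4.632 × 10^113 = 4.186 × 10^-104

4.186 × 10^-104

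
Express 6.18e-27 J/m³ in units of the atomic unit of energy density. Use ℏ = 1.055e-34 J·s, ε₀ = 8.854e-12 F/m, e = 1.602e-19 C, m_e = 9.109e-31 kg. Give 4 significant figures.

atomic unit of energy density: u_au = E_h/a₀³ = m_e⁴e¹⁰/((4πε₀)⁵ℏ⁸) = 2.929e13 J/m³.
6.18e-27 / 2.929e13 = 2.110e-40

2.110e-40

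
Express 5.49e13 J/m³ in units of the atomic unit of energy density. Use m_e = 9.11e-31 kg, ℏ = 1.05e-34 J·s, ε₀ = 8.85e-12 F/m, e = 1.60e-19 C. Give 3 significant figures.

atomic unit of energy density: u_au = E_h/a₀³ = m_e⁴e¹⁰/((4πε₀)⁵ℏ⁸) = 3.01e13 J/m³.
5.49e13 / 3.01e13 = 1.82

1.82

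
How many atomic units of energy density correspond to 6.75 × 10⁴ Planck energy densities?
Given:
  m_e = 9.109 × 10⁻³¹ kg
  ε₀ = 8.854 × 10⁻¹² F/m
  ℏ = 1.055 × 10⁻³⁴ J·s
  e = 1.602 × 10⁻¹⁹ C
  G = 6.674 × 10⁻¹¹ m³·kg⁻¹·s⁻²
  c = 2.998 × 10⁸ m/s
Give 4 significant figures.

1.067 × 10¹⁰⁵

Planck energy density: u_P = c⁷/(ℏG²) = 4.632 × 10¹¹³ J/m³
atomic unit of energy density: u_au = E_h/a₀³ = m_e⁴e¹⁰/((4πε₀)⁵ℏ⁸) = 2.929 × 10¹³ J/m³
6.75 × 10⁴ × 4.632 × 10¹¹³ / 2.929 × 10¹³ = 1.067 × 10¹⁰⁵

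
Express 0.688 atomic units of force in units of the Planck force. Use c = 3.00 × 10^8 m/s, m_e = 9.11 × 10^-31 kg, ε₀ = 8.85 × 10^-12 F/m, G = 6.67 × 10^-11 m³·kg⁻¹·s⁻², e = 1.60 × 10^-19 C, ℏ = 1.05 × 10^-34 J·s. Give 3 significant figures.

4.72 × 10^-52

atomic unit of force: F_au = E_h/a₀ = m_e²e⁶/((4πε₀)³ℏ⁴) = 8.33 × 10^-8 N
Planck force: F_P = c⁴/G = 1.21 × 10^44 N
0.688 × 8.33 × 10^-8 / 1.21 × 10^44 = 4.72 × 10^-52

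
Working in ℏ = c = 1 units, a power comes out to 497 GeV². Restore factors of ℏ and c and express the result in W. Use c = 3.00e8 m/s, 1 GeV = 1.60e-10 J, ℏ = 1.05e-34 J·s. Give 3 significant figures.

Power is [E]/[T] = [E]²/ℏ.
1 GeV² → 1/ℏ × (1 GeV in J)² = 2.44e14 W.
Result: 497 × 2.44e14 = 1.21e17 W.

1.21e17 W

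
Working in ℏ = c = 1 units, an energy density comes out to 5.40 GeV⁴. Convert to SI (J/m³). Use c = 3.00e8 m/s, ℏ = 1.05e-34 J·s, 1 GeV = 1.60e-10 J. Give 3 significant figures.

[E]/[L]³ = [E]⁴/(ℏc)³; restore (ℏc)⁻³.
1 GeV⁴ → 1/(ℏc)³ × (1 GeV in J)⁴ = 2.10e37 J/m³.
Result: 5.40 × 2.10e37 = 1.13e38 J/m³.

1.13e38 J/m³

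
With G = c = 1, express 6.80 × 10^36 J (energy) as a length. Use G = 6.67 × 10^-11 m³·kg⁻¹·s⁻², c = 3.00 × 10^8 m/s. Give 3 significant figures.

5.60 × 10^-8 m

Energy → length via G/c⁴.
6.80 × 10^36 J × (G/c⁴) = 5.60 × 10^-8 m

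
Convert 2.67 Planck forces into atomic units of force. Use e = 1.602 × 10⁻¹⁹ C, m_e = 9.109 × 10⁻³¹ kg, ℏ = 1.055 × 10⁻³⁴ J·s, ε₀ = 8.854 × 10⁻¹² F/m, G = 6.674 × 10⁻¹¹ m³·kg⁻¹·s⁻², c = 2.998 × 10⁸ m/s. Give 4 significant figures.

Planck force: F_P = c⁴/G = 1.210 × 10⁴⁴ N
atomic unit of force: F_au = E_h/a₀ = m_e²e⁶/((4πε₀)³ℏ⁴) = 8.220 × 10⁻⁸ N
2.67 × 1.210 × 10⁴⁴ / 8.220 × 10⁻⁸ = 3.932 × 10⁵¹

3.932 × 10⁵¹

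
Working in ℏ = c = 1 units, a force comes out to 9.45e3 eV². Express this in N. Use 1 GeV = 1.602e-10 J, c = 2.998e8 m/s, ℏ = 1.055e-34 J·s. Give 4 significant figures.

7.668e-9 N

Force is [E]/[L] = [E]²/(ℏc); restore (ℏc)⁻¹.
1 GeV² → 1/(ℏc) × (1 GeV in J)² = 8.114e5 N.
Convert the energy scale: 9.45e3 eV² = 9.45e-15 GeV².
Result: 9.45e-15 × 8.114e5 = 7.668e-9 N.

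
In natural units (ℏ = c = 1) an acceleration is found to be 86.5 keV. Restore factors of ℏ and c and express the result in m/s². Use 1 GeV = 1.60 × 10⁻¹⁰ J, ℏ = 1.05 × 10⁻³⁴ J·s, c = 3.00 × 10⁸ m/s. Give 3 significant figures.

Acceleration is [L]/[T]² = c·[E]/ℏ.
1 GeV → c/ℏ × (1 GeV in J) = 4.57 × 10³² m/s².
Convert the energy scale: 86.5 keV = 8.65 × 10⁻⁵ GeV.
Result: 8.65 × 10⁻⁵ × 4.57 × 10³² = 3.95 × 10²⁸ m/s².

3.95 × 10²⁸ m/s²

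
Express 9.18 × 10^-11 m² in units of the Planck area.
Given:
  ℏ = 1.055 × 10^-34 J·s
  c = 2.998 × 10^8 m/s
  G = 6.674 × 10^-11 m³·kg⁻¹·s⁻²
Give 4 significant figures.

Planck area: A_P = ℏG/c³ = 2.613 × 10^-70 m².
9.18 × 10^-11 / 2.613 × 10^-70 = 3.513 × 10^59

3.513 × 10^59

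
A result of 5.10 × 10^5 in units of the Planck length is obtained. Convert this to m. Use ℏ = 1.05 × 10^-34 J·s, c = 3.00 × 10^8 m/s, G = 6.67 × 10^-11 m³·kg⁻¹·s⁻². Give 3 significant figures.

One Planck length: ℓ_P = √(ℏG/c³) = 1.61 × 10^-35 m.
5.10 × 10^5 × 1.61 × 10^-35 m = 8.21 × 10^-30 m

8.21 × 10^-30 m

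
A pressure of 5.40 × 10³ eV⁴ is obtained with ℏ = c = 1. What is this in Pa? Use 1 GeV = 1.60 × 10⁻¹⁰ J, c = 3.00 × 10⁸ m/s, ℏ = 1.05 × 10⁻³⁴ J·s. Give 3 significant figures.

Pressure is [E]/[L]³ = [E]⁴/(ℏc)³.
1 GeV⁴ → 1/(ℏc)³ × (1 GeV in J)⁴ = 2.10 × 10³⁷ Pa.
Convert the energy scale: 5.40 × 10³ eV⁴ = 5.40 × 10⁻³³ GeV⁴.
Result: 5.40 × 10⁻³³ × 2.10 × 10³⁷ = 1.13 × 10⁵ Pa.

1.13 × 10⁵ Pa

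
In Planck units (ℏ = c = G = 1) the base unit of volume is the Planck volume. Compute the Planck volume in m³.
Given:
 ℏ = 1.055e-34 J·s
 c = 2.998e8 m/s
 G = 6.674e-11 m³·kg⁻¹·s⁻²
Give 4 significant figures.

V_P = (ℏG/c³)^(3/2)
  = √(1.784e-209)
  = 4.224e-105 m³

4.224e-105 m³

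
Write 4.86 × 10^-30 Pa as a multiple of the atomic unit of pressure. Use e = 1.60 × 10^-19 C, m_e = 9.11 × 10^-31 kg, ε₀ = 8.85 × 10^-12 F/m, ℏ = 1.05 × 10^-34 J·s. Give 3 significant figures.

atomic unit of pressure: P_au = E_h/a₀³ = m_e⁴e¹⁰/((4πε₀)⁵ℏ⁸) = 3.01 × 10^13 Pa.
4.86 × 10^-30 / 3.01 × 10^13 = 1.61 × 10^-43

1.61 × 10^-43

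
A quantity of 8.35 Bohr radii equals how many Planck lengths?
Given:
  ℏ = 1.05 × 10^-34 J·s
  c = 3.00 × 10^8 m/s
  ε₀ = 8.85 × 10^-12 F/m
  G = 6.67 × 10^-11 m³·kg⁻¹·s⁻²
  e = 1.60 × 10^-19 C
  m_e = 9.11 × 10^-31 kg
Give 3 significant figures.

2.73 × 10^25

Bohr radius: a₀ = 4πε₀ℏ²/(m_e e²) = 5.26 × 10^-11 m
Planck length: ℓ_P = √(ℏG/c³) = 1.61 × 10^-35 m
8.35 × 5.26 × 10^-11 / 1.61 × 10^-35 = 2.73 × 10^25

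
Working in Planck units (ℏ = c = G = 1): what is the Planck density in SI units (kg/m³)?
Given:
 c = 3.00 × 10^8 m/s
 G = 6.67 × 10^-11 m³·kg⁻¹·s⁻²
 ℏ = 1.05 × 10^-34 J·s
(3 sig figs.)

5.20 × 10^96 kg/m³

Dimensional analysis gives ρ_P = c⁵/(ℏG²).
  = 2.43 × 10^42 / 4.67 × 10^-55
  = 5.20 × 10^96 kg/m³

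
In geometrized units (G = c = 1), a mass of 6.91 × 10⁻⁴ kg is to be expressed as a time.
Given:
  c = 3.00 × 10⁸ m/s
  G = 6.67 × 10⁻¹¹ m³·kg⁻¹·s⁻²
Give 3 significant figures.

Mass → time via G/c³.
6.91 × 10⁻⁴ kg × (G/c³) = 1.71 × 10⁻³⁹ s

1.71 × 10⁻³⁹ s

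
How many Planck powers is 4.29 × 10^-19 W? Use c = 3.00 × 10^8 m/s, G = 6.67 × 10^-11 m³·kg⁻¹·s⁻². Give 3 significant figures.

1.18 × 10^-71

Planck power: P_P = c⁵/G = 3.64 × 10^52 W.
4.29 × 10^-19 / 3.64 × 10^52 = 1.18 × 10^-71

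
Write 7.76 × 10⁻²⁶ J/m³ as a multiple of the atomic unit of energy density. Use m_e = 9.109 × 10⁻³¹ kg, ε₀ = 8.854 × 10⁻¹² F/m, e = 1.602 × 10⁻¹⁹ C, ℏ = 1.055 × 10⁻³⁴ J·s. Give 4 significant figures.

atomic unit of energy density: u_au = E_h/a₀³ = m_e⁴e¹⁰/((4πε₀)⁵ℏ⁸) = 2.929 × 10¹³ J/m³.
7.76 × 10⁻²⁶ / 2.929 × 10¹³ = 2.649 × 10⁻³⁹

2.649 × 10⁻³⁹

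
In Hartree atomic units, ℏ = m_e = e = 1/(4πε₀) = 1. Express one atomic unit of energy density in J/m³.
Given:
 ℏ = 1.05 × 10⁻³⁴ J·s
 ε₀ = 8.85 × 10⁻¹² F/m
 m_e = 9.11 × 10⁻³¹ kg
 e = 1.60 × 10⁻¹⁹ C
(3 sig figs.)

Dimensional analysis gives u_au = E_h/a₀³ = m_e⁴e¹⁰/((4πε₀)⁵ℏ⁸).
E_h = 4.38 × 10⁻¹⁸ J
a₀ = 5.26 × 10⁻¹¹ m
E_h/a₀³ = 3.01 × 10¹³ J/m³

3.01 × 10¹³ J/m³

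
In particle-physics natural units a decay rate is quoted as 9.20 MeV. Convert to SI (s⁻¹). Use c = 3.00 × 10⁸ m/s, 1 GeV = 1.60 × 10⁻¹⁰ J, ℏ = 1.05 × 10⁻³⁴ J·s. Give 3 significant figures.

A rate is [E]/ℏ; divide by ℏ.
1 GeV → 1/ℏ × (1 GeV in J) = 1.52 × 10²⁴ s⁻¹.
Convert the energy scale: 9.20 MeV = 9.20 × 10⁻³ GeV.
Result: 9.20 × 10⁻³ × 1.52 × 10²⁴ = 1.40 × 10²² s⁻¹.

1.40 × 10²² s⁻¹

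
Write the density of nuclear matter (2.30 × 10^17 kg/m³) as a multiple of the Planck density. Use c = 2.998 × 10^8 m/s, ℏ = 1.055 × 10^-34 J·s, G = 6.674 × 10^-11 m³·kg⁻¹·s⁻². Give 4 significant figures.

4.463 × 10^-80

Planck density: ρ_P = c⁵/(ℏG²) = 5.154 × 10^96 kg/m³.
2.30 × 10^17 / 5.154 × 10^96 = 4.463 × 10^-80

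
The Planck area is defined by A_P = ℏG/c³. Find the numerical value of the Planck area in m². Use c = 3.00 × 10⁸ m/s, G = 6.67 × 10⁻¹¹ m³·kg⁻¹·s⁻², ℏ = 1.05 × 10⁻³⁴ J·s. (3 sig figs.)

2.59 × 10⁻⁷⁰ m²

A_P = ℏG/c³
  = 7.00 × 10⁻⁴⁵ / 2.70 × 10²⁵
  = 2.59 × 10⁻⁷⁰ m²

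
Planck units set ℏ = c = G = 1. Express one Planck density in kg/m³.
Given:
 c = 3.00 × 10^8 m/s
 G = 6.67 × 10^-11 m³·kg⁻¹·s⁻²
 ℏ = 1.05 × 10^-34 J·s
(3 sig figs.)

5.20 × 10^96 kg/m³

Dimensional analysis gives ρ_P = c⁵/(ℏG²).
  = 2.43 × 10^42 / 4.67 × 10^-55
  = 5.20 × 10^96 kg/m³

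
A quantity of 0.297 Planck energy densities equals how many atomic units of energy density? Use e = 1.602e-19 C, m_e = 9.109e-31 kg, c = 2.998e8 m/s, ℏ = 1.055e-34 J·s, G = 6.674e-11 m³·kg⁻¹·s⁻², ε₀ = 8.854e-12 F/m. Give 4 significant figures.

4.697e99

Planck energy density: u_P = c⁷/(ℏG²) = 4.632e113 J/m³
atomic unit of energy density: u_au = E_h/a₀³ = m_e⁴e¹⁰/((4πε₀)⁵ℏ⁸) = 2.929e13 J/m³
0.297 × 4.632e113 / 2.929e13 = 4.697e99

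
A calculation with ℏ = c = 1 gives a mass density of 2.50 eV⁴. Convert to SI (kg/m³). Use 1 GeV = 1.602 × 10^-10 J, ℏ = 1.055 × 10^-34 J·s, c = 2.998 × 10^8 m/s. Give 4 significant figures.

5.790 × 10^-16 kg/m³

Mass density is [E]/(c²[L]³) = [E]⁴/(ℏ³c⁵).
1 GeV⁴ → 1/(ℏ³c⁵) × (1 GeV in J)⁴ = 2.316 × 10^20 kg/m³.
Convert the energy scale: 2.50 eV⁴ = 2.50 × 10^-36 GeV⁴.
Result: 2.50 × 10^-36 × 2.316 × 10^20 = 5.790 × 10^-16 kg/m³.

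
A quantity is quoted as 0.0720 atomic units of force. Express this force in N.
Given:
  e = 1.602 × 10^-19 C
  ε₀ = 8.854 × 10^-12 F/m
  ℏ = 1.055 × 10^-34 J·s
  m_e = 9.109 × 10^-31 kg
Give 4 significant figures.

5.918 × 10^-9 N

One atomic unit of force: F_au = E_h/a₀ = m_e²e⁶/((4πε₀)³ℏ⁴) = 8.220 × 10^-8 N.
0.0720 × 8.220 × 10^-8 N = 5.918 × 10^-9 N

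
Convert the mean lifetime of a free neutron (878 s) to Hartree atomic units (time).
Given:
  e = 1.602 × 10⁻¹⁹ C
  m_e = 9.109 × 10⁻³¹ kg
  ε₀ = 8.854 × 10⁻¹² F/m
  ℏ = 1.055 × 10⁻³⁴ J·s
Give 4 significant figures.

atomic unit of time: τ_au = (4πε₀)²ℏ³/(m_e e⁴) = 2.423 × 10⁻¹⁷ s.
878 / 2.423 × 10⁻¹⁷ = 3.624 × 10¹⁹

3.624 × 10¹⁹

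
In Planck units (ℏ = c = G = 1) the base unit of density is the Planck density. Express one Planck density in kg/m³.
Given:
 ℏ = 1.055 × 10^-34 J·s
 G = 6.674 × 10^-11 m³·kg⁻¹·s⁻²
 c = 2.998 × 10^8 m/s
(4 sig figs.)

5.154 × 10^96 kg/m³

ρ_P = c⁵/(ℏG²)
  = 2.422 × 10^42 / 4.699 × 10^-55
  = 5.154 × 10^96 kg/m³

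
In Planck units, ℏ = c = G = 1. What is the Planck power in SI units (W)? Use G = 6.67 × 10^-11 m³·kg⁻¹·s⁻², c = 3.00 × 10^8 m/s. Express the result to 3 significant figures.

3.64 × 10^52 W

The unique combination of the constants set to 1 with dimensions of power is P_P = c⁵/G.
  = 2.43 × 10^42 / 6.67 × 10^-11
  = 3.64 × 10^52 W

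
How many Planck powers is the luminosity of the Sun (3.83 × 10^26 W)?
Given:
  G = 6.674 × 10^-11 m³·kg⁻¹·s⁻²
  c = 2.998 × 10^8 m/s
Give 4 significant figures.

1.055 × 10^-26

Planck power: P_P = c⁵/G = 3.629 × 10^52 W.
3.83 × 10^26 / 3.629 × 10^52 = 1.055 × 10^-26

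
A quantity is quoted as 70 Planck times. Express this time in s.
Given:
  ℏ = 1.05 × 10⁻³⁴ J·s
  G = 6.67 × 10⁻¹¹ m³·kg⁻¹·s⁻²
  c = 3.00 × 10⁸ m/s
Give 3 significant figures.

3.76 × 10⁻⁴² s

One Planck time: t_P = √(ℏG/c⁵) = 5.37 × 10⁻⁴⁴ s.
70 × 5.37 × 10⁻⁴⁴ s = 3.76 × 10⁻⁴² s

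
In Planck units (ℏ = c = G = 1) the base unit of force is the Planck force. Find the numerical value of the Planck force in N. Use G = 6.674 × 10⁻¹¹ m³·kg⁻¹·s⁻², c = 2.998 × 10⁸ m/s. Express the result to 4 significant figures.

F_P = c⁴/G
  = 8.078 × 10³³ / 6.674 × 10⁻¹¹
  = 1.210 × 10⁴⁴ N

1.210 × 10⁴⁴ N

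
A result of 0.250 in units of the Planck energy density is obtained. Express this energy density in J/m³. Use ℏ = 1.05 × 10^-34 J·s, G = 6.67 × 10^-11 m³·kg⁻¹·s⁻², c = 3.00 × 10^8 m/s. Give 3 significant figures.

One Planck energy density: u_P = c⁷/(ℏG²) = 4.68 × 10^113 J/m³.
0.250 × 4.68 × 10^113 J/m³ = 1.17 × 10^113 J/m³

1.17 × 10^113 J/m³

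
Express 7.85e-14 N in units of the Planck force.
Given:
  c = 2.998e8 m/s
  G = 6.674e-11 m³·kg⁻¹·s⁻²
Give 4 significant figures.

Planck force: F_P = c⁴/G = 1.210e44 N.
7.85e-14 / 1.210e44 = 6.485e-58

6.485e-58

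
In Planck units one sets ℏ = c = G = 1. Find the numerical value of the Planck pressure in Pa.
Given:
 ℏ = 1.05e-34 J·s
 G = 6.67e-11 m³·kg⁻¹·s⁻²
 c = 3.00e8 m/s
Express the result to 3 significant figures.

p_P = c⁷/(ℏG²)
  = 2.19e59 / 4.67e-55
  = 4.68e113 Pa

4.68e113 Pa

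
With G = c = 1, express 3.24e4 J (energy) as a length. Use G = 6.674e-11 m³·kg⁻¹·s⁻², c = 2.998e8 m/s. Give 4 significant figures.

2.677e-40 m

Energy → length via G/c⁴.
3.24e4 J × (G/c⁴) = 2.677e-40 m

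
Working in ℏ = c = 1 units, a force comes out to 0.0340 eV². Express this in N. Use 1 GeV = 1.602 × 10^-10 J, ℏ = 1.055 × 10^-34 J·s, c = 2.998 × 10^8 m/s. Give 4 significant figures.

2.759 × 10^-14 N

Force is [E]/[L] = [E]²/(ℏc); restore (ℏc)⁻¹.
1 GeV² → 1/(ℏc) × (1 GeV in J)² = 8.114 × 10^5 N.
Convert the energy scale: 0.0340 eV² = 3.40 × 10^-20 GeV².
Result: 3.40 × 10^-20 × 8.114 × 10^5 = 2.759 × 10^-14 N.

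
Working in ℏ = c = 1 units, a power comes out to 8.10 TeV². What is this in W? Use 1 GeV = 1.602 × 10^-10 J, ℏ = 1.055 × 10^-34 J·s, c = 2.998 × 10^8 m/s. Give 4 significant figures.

Power is [E]/[T] = [E]²/ℏ.
1 GeV² → 1/ℏ × (1 GeV in J)² = 2.433 × 10^14 W.
Convert the energy scale: 8.10 TeV² = 8.10 × 10^6 GeV².
Result: 8.10 × 10^6 × 2.433 × 10^14 = 1.970 × 10^21 W.

1.970 × 10^21 W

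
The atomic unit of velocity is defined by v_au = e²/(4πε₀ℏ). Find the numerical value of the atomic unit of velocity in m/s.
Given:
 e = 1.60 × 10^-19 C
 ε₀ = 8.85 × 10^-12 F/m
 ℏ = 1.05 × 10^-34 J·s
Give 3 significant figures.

2.19 × 10^6 m/s

v_au = e²/(4πε₀ℏ)
  = 2.56 × 10^-38 / 1.17 × 10^-44
  = 2.19 × 10^6 m/s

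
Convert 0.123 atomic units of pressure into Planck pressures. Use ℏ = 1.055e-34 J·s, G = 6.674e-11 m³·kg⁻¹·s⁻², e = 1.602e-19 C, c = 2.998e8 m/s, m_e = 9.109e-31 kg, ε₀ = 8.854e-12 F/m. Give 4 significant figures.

atomic unit of pressure: P_au = E_h/a₀³ = m_e⁴e¹⁰/((4πε₀)⁵ℏ⁸) = 2.929e13 Pa
Planck pressure: p_P = c⁷/(ℏG²) = 4.632e113 Pa
0.123 × 2.929e13 / 4.632e113 = 7.778e-102

7.778e-102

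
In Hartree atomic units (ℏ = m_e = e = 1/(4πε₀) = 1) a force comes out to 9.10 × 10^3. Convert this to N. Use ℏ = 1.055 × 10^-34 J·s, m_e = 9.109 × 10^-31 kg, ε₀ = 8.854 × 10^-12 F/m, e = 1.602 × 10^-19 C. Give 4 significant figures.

7.480 × 10^-4 N

One atomic unit of force: F_au = E_h/a₀ = m_e²e⁶/((4πε₀)³ℏ⁴) = 8.220 × 10^-8 N.
9.10 × 10^3 × 8.220 × 10^-8 N = 7.480 × 10^-4 N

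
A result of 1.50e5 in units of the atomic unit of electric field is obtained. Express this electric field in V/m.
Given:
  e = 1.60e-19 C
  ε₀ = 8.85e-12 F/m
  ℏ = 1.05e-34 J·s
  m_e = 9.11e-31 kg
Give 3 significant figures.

7.81e16 V/m

One atomic unit of electric field: E_au = E_h/(e a₀) = m_e²e⁵/((4πε₀)³ℏ⁴) = 5.20e11 V/m.
1.50e5 × 5.20e11 V/m = 7.81e16 V/m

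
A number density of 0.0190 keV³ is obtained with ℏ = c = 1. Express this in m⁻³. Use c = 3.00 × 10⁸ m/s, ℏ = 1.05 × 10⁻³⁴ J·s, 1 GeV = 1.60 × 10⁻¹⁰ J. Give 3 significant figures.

Number density is [L]⁻³ = [E]³/(ℏc)³.
1 GeV³ → 1/(ℏc)³ × (1 GeV in J)³ = 1.31 × 10⁴⁷ m⁻³.
Convert the energy scale: 0.0190 keV³ = 1.90 × 10⁻²⁰ GeV³.
Result: 1.90 × 10⁻²⁰ × 1.31 × 10⁴⁷ = 2.49 × 10²⁷ m⁻³.

2.49 × 10²⁷ m⁻³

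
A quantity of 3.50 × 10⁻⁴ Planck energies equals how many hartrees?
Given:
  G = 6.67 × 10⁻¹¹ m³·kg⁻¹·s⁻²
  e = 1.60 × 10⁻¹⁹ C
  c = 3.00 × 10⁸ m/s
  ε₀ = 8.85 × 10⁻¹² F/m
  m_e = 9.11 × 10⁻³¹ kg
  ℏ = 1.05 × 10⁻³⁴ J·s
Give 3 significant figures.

1.56 × 10²³

Planck energy: E_P = √(ℏc⁵/G) = 1.96 × 10⁹ J
hartree: E_h = m_e e⁴/(4πε₀ℏ)² = 4.38 × 10⁻¹⁸ J
3.50 × 10⁻⁴ × 1.96 × 10⁹ / 4.38 × 10⁻¹⁸ = 1.56 × 10²³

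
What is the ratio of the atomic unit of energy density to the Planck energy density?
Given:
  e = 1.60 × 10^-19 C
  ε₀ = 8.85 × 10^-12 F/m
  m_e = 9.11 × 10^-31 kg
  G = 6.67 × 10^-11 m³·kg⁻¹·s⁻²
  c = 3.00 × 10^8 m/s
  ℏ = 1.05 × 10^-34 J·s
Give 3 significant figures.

atomic unit of energy density: u_au = E_h/a₀³ = m_e⁴e¹⁰/((4πε₀)⁵ℏ⁸) = 3.01 × 10^13 J/m³
Planck energy density: u_P = c⁷/(ℏG²) = 4.68 × 10^113 J/m³
ratio = 3.01 × 10^13 / 4.68 × 10^113 = 6.44 × 10^-101

6.44 × 10^-101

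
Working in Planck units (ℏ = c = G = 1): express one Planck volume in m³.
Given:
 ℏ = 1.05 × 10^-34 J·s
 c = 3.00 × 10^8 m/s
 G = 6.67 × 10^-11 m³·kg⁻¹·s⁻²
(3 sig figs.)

4.18 × 10^-105 m³

The unique combination of the constants set to 1 with dimensions of volume is V_P = (ℏG/c³)^(3/2).
  = √(1.75 × 10^-209)
  = 4.18 × 10^-105 m³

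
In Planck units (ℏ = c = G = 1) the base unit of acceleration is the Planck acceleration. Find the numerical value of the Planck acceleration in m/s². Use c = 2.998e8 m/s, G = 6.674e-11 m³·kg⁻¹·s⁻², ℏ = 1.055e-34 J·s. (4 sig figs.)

5.560e51 m/s²

a_P = √(c⁷/(ℏG))
  = √(3.092e103)
  = 5.560e51 m/s²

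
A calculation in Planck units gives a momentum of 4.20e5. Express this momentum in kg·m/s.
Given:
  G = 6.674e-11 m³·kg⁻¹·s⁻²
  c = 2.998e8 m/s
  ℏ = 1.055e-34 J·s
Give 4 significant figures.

2.741e6 kg·m/s

One Planck momentum: p_P = √(ℏc³/G) = 6.527 kg·m/s.
4.20e5 × 6.527 kg·m/s = 2.741e6 kg·m/s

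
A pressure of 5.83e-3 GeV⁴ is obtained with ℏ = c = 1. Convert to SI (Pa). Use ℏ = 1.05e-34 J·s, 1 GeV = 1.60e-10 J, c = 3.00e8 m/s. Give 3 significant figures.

1.22e35 Pa

Pressure is [E]/[L]³ = [E]⁴/(ℏc)³.
1 GeV⁴ → 1/(ℏc)³ × (1 GeV in J)⁴ = 2.10e37 Pa.
Result: 5.83e-3 × 2.10e37 = 1.22e35 Pa.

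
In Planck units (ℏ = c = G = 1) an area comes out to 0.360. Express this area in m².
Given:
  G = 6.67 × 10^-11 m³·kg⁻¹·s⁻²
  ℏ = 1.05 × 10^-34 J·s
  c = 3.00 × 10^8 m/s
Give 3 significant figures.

9.34 × 10^-71 m²

One Planck area: A_P = ℏG/c³ = 2.59 × 10^-70 m².
0.360 × 2.59 × 10^-70 m² = 9.34 × 10^-71 m²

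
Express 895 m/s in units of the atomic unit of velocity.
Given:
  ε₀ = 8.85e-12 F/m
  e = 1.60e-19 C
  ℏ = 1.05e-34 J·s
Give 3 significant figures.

4.08e-4

atomic unit of velocity: v_au = e²/(4πε₀ℏ) = 2.19e6 m/s.
895 / 2.19e6 = 4.08e-4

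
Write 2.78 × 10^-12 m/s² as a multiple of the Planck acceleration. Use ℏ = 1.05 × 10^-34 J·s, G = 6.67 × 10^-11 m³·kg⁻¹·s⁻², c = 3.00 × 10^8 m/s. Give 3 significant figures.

4.97 × 10^-64

Planck acceleration: a_P = √(c⁷/(ℏG)) = 5.59 × 10^51 m/s².
2.78 × 10^-12 / 5.59 × 10^51 = 4.97 × 10^-64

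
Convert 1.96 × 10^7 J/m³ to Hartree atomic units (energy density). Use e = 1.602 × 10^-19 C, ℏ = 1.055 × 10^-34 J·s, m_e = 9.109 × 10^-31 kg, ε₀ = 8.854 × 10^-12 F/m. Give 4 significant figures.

6.691 × 10^-7

atomic unit of energy density: u_au = E_h/a₀³ = m_e⁴e¹⁰/((4πε₀)⁵ℏ⁸) = 2.929 × 10^13 J/m³.
1.96 × 10^7 / 2.929 × 10^13 = 6.691 × 10^-7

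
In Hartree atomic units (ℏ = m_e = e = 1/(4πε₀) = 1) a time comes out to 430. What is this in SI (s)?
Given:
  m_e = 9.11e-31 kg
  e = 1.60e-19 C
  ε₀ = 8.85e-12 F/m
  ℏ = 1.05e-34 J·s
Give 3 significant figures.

One atomic unit of time: τ_au = (4πε₀)²ℏ³/(m_e e⁴) = 2.40e-17 s.
430 × 2.40e-17 s = 1.03e-14 s

1.03e-14 s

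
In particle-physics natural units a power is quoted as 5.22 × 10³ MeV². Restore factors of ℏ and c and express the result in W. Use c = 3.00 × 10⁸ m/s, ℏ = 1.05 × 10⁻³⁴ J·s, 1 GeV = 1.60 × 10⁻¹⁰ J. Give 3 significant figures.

1.27 × 10¹² W

Power is [E]/[T] = [E]²/ℏ.
1 GeV² → 1/ℏ × (1 GeV in J)² = 2.44 × 10¹⁴ W.
Convert the energy scale: 5.22 × 10³ MeV² = 5.22 × 10⁻³ GeV².
Result: 5.22 × 10⁻³ × 2.44 × 10¹⁴ = 1.27 × 10¹² W.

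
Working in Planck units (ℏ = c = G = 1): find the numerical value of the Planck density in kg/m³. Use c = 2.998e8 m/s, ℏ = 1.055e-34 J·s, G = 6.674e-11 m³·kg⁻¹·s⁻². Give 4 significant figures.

The unique combination of the constants set to 1 with dimensions of density is ρ_P = c⁵/(ℏG²).
  = 2.422e42 / 4.699e-55
  = 5.154e96 kg/m³

5.154e96 kg/m³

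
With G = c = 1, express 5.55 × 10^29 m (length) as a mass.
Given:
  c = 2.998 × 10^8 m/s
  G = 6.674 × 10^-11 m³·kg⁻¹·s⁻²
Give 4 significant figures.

7.474 × 10^56 kg

Length → mass via c²/G.
5.55 × 10^29 m × (c²/G) = 7.474 × 10^56 kg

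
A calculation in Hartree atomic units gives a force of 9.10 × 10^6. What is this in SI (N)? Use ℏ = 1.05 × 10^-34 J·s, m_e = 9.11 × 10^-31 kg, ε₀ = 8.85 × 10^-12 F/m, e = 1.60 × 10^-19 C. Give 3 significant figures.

One atomic unit of force: F_au = E_h/a₀ = m_e²e⁶/((4πε₀)³ℏ⁴) = 8.33 × 10^-8 N.
9.10 × 10^6 × 8.33 × 10^-8 N = 0.758 N

0.758 N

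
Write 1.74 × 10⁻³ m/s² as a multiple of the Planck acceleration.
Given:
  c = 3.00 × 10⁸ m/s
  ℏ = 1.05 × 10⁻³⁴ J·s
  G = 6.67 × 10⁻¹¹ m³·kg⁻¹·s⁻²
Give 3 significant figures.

3.11 × 10⁻⁵⁵

Planck acceleration: a_P = √(c⁷/(ℏG)) = 5.59 × 10⁵¹ m/s².
1.74 × 10⁻³ / 5.59 × 10⁵¹ = 3.11 × 10⁻⁵⁵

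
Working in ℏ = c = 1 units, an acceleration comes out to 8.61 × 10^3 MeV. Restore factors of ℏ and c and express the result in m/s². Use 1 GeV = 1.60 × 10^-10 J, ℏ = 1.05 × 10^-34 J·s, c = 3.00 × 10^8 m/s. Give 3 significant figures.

3.94 × 10^33 m/s²

Acceleration is [L]/[T]² = c·[E]/ℏ.
1 GeV → c/ℏ × (1 GeV in J) = 4.57 × 10^32 m/s².
Convert the energy scale: 8.61 × 10^3 MeV = 8.61 GeV.
Result: 8.61 × 4.57 × 10^32 = 3.94 × 10^33 m/s².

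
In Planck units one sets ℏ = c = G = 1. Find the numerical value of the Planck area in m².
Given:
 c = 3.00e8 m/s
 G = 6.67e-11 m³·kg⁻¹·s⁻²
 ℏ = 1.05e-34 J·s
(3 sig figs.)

2.59e-70 m²

A_P = ℏG/c³
  = 7.00e-45 / 2.70e25
  = 2.59e-70 m²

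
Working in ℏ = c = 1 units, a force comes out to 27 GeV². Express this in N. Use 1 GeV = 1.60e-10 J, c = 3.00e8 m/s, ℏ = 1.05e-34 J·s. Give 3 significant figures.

2.19e7 N

Force is [E]/[L] = [E]²/(ℏc); restore (ℏc)⁻¹.
1 GeV² → 1/(ℏc) × (1 GeV in J)² = 8.13e5 N.
Result: 27 × 8.13e5 = 2.19e7 N.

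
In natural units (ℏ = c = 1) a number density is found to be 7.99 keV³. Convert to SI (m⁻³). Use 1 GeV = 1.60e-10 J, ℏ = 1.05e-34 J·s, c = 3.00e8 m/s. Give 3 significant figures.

Number density is [L]⁻³ = [E]³/(ℏc)³.
1 GeV³ → 1/(ℏc)³ × (1 GeV in J)³ = 1.31e47 m⁻³.
Convert the energy scale: 7.99 keV³ = 7.99e-18 GeV³.
Result: 7.99e-18 × 1.31e47 = 1.05e30 m⁻³.

1.05e30 m⁻³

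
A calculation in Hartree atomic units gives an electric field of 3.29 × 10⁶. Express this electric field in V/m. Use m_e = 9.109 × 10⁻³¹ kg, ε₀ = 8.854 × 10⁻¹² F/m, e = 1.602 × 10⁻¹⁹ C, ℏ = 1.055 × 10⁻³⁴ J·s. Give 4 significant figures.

One atomic unit of electric field: E_au = E_h/(e a₀) = m_e²e⁵/((4πε₀)³ℏ⁴) = 5.131 × 10¹¹ V/m.
3.29 × 10⁶ × 5.131 × 10¹¹ V/m = 1.688 × 10¹⁸ V/m

1.688 × 10¹⁸ V/m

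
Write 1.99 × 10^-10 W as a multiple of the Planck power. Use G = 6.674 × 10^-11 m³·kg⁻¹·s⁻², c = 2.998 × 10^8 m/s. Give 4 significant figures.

5.484 × 10^-63

Planck power: P_P = c⁵/G = 3.629 × 10^52 W.
1.99 × 10^-10 / 3.629 × 10^52 = 5.484 × 10^-63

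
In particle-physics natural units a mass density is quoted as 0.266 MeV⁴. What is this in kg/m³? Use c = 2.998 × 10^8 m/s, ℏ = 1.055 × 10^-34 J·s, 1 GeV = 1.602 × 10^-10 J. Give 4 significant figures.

6.161 × 10^7 kg/m³

Mass density is [E]/(c²[L]³) = [E]⁴/(ℏ³c⁵).
1 GeV⁴ → 1/(ℏ³c⁵) × (1 GeV in J)⁴ = 2.316 × 10^20 kg/m³.
Convert the energy scale: 0.266 MeV⁴ = 2.66 × 10^-13 GeV⁴.
Result: 2.66 × 10^-13 × 2.316 × 10^20 = 6.161 × 10^7 kg/m³.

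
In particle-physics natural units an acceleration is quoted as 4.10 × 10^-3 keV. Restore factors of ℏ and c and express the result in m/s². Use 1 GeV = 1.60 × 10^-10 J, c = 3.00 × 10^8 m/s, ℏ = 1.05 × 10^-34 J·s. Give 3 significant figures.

Acceleration is [L]/[T]² = c·[E]/ℏ.
1 GeV → c/ℏ × (1 GeV in J) = 4.57 × 10^32 m/s².
Convert the energy scale: 4.10 × 10^-3 keV = 4.10 × 10^-9 GeV.
Result: 4.10 × 10^-9 × 4.57 × 10^32 = 1.87 × 10^24 m/s².

1.87 × 10^24 m/s²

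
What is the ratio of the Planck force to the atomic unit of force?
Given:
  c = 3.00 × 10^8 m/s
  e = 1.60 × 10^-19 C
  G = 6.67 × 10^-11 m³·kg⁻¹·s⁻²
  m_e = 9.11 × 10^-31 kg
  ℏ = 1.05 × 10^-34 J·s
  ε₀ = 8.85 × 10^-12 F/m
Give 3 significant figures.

1.46 × 10^51

Planck force: F_P = c⁴/G = 1.21 × 10^44 N
atomic unit of force: F_au = E_h/a₀ = m_e²e⁶/((4πε₀)³ℏ⁴) = 8.33 × 10^-8 N
ratio = 1.21 × 10^44 / 8.33 × 10^-8 = 1.46 × 10^51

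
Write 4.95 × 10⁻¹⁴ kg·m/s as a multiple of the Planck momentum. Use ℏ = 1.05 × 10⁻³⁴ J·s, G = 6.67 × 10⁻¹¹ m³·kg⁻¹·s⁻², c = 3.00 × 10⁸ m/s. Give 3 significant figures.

7.59 × 10⁻¹⁵

Planck momentum: p_P = √(ℏc³/G) = 6.52 kg·m/s.
4.95 × 10⁻¹⁴ / 6.52 = 7.59 × 10⁻¹⁵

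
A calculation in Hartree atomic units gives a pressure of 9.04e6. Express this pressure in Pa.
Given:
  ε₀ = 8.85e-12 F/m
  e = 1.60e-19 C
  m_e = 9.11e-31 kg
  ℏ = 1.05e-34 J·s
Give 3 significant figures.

2.72e20 Pa

One atomic unit of pressure: P_au = E_h/a₀³ = m_e⁴e¹⁰/((4πε₀)⁵ℏ⁸) = 3.01e13 Pa.
9.04e6 × 3.01e13 Pa = 2.72e20 Pa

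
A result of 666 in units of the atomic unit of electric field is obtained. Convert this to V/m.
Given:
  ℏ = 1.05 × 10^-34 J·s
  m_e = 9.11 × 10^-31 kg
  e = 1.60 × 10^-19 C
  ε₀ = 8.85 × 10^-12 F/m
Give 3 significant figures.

One atomic unit of electric field: E_au = E_h/(e a₀) = m_e²e⁵/((4πε₀)³ℏ⁴) = 5.20 × 10^11 V/m.
666 × 5.20 × 10^11 V/m = 3.47 × 10^14 V/m

3.47 × 10^14 V/m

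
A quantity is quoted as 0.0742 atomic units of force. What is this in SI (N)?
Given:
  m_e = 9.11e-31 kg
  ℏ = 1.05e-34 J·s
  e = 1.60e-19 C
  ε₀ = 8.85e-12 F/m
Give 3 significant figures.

One atomic unit of force: F_au = E_h/a₀ = m_e²e⁶/((4πε₀)³ℏ⁴) = 8.33e-8 N.
0.0742 × 8.33e-8 N = 6.18e-9 N

6.18e-9 N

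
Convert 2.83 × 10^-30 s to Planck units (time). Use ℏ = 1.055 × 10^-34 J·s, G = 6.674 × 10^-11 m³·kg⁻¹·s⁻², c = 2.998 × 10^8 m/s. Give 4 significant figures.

5.249 × 10^13

Planck time: t_P = √(ℏG/c⁵) = 5.392 × 10^-44 s.
2.83 × 10^-30 / 5.392 × 10^-44 = 5.249 × 10^13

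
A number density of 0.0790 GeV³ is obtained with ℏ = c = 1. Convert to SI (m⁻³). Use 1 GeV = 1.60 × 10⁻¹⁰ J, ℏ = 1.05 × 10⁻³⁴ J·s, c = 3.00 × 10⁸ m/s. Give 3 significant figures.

1.04 × 10⁴⁶ m⁻³

Number density is [L]⁻³ = [E]³/(ℏc)³.
1 GeV³ → 1/(ℏc)³ × (1 GeV in J)³ = 1.31 × 10⁴⁷ m⁻³.
Result: 0.0790 × 1.31 × 10⁴⁷ = 1.04 × 10⁴⁶ m⁻³.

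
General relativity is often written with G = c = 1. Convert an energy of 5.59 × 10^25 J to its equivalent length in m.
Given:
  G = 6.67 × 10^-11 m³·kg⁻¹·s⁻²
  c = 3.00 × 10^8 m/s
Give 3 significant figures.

Energy → length via G/c⁴.
5.59 × 10^25 J × (G/c⁴) = 4.60 × 10^-19 m

4.60 × 10^-19 m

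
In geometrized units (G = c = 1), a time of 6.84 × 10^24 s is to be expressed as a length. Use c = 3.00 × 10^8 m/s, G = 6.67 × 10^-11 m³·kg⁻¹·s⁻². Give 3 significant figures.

2.05 × 10^33 m

Time → length via c.
6.84 × 10^24 s × (c) = 2.05 × 10^33 m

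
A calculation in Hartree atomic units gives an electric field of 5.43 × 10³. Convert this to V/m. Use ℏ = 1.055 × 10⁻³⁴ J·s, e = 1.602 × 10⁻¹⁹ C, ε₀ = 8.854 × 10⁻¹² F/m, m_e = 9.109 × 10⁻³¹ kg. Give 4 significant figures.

One atomic unit of electric field: E_au = E_h/(e a₀) = m_e²e⁵/((4πε₀)³ℏ⁴) = 5.131 × 10¹¹ V/m.
5.43 × 10³ × 5.131 × 10¹¹ V/m = 2.786 × 10¹⁵ V/m

2.786 × 10¹⁵ V/m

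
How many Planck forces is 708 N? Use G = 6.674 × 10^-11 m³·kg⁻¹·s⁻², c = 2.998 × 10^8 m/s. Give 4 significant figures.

Planck force: F_P = c⁴/G = 1.210 × 10^44 N.
708 / 1.210 × 10^44 = 5.849 × 10^-42

5.849 × 10^-42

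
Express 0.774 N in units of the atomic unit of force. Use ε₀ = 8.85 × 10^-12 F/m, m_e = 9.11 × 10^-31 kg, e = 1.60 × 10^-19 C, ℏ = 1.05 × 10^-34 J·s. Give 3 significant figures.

atomic unit of force: F_au = E_h/a₀ = m_e²e⁶/((4πε₀)³ℏ⁴) = 8.33 × 10^-8 N.
0.774 / 8.33 × 10^-8 = 9.29 × 10^6

9.29 × 10^6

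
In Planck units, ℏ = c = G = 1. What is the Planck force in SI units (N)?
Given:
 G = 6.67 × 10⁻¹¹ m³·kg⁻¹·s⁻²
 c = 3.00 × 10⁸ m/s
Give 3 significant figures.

From ℏ = c = G = 1 the force scale is F_P = c⁴/G.
  = 8.10 × 10³³ / 6.67 × 10⁻¹¹
  = 1.21 × 10⁴⁴ N

1.21 × 10⁴⁴ N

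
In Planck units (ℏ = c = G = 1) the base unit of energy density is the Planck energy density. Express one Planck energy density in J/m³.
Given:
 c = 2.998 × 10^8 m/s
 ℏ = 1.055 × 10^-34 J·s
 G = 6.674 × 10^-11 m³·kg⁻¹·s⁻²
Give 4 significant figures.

u_P = c⁷/(ℏG²)
  = 2.177 × 10^59 / 4.699 × 10^-55
  = 4.632 × 10^113 J/m³

4.632 × 10^113 J/m³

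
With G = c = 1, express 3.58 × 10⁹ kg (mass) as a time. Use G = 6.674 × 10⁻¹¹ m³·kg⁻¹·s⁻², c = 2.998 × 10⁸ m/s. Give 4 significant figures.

Mass → time via G/c³.
3.58 × 10⁹ kg × (G/c³) = 8.867 × 10⁻²⁷ s

8.867 × 10⁻²⁷ s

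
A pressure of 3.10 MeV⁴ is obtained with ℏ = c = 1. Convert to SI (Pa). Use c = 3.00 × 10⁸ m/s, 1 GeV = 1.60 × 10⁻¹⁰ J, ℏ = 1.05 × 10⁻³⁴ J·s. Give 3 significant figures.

6.50 × 10²⁵ Pa

Pressure is [E]/[L]³ = [E]⁴/(ℏc)³.
1 GeV⁴ → 1/(ℏc)³ × (1 GeV in J)⁴ = 2.10 × 10³⁷ Pa.
Convert the energy scale: 3.10 MeV⁴ = 3.10 × 10⁻¹² GeV⁴.
Result: 3.10 × 10⁻¹² × 2.10 × 10³⁷ = 6.50 × 10²⁵ Pa.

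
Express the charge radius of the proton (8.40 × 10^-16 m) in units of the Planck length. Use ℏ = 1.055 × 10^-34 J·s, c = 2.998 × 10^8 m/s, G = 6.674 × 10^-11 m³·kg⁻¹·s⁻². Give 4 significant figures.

Planck length: ℓ_P = √(ℏG/c³) = 1.616 × 10^-35 m.
8.40 × 10^-16 / 1.616 × 10^-35 = 5.196 × 10^19

5.196 × 10^19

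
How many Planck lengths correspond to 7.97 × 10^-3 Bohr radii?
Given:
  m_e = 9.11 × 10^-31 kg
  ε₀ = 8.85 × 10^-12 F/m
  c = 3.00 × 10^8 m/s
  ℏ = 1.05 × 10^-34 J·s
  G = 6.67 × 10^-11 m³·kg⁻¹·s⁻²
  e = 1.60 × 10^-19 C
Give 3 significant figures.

Bohr radius: a₀ = 4πε₀ℏ²/(m_e e²) = 5.26 × 10^-11 m
Planck length: ℓ_P = √(ℏG/c³) = 1.61 × 10^-35 m
7.97 × 10^-3 × 5.26 × 10^-11 / 1.61 × 10^-35 = 2.60 × 10^22

2.60 × 10^22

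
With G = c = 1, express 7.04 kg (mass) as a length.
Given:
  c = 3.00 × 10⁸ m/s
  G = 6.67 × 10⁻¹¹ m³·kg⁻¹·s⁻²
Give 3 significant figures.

5.22 × 10⁻²⁷ m

In G = c = 1 units mass has dimensions of length; the conversion factor is G/c².
7.04 kg × (G/c²) = 5.22 × 10⁻²⁷ m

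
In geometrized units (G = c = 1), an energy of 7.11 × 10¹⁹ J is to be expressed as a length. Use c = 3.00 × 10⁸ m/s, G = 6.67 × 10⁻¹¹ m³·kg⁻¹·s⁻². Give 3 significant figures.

5.85 × 10⁻²⁵ m

Energy → length via G/c⁴.
7.11 × 10¹⁹ J × (G/c⁴) = 5.85 × 10⁻²⁵ m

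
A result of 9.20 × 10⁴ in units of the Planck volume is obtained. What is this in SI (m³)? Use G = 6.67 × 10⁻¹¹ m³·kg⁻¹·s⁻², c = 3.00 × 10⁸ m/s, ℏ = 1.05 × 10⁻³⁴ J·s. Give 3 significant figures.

One Planck volume: V_P = (ℏG/c³)^(3/2) = 4.18 × 10⁻¹⁰⁵ m³.
9.20 × 10⁴ × 4.18 × 10⁻¹⁰⁵ m³ = 3.84 × 10⁻¹⁰⁰ m³

3.84 × 10⁻¹⁰⁰ m³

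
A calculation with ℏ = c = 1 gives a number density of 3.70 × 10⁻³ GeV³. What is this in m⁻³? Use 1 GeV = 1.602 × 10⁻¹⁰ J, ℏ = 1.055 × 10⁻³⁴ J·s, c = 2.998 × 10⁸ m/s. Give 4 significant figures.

Number density is [L]⁻³ = [E]³/(ℏc)³.
1 GeV³ → 1/(ℏc)³ × (1 GeV in J)³ = 1.299 × 10⁴⁷ m⁻³.
Result: 3.70 × 10⁻³ × 1.299 × 10⁴⁷ = 4.808 × 10⁴⁴ m⁻³.

4.808 × 10⁴⁴ m⁻³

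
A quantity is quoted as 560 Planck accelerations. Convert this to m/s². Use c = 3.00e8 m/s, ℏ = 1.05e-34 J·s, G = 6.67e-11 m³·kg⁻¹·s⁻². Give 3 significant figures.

3.13e54 m/s²

One Planck acceleration: a_P = √(c⁷/(ℏG)) = 5.59e51 m/s².
560 × 5.59e51 m/s² = 3.13e54 m/s²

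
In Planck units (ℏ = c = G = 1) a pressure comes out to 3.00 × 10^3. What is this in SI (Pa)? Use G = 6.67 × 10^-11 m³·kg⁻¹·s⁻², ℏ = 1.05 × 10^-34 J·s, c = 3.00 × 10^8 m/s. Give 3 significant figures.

One Planck pressure: p_P = c⁷/(ℏG²) = 4.68 × 10^113 Pa.
3.00 × 10^3 × 4.68 × 10^113 Pa = 1.40 × 10^117 Pa

1.40 × 10^117 Pa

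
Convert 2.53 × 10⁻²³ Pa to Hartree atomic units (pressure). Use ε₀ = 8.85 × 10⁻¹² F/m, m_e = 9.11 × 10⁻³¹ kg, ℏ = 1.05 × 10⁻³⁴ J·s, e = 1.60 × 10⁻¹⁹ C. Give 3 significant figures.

8.40 × 10⁻³⁷

atomic unit of pressure: P_au = E_h/a₀³ = m_e⁴e¹⁰/((4πε₀)⁵ℏ⁸) = 3.01 × 10¹³ Pa.
2.53 × 10⁻²³ / 3.01 × 10¹³ = 8.40 × 10⁻³⁷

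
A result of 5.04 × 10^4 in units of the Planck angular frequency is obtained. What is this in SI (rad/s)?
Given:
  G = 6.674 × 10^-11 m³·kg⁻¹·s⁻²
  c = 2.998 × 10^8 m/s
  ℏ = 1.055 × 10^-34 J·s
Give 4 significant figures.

9.347 × 10^47 rad/s

One Planck angular frequency: ω_P = √(c⁵/(ℏG)) = 1.855 × 10^43 rad/s.
5.04 × 10^4 × 1.855 × 10^43 rad/s = 9.347 × 10^47 rad/s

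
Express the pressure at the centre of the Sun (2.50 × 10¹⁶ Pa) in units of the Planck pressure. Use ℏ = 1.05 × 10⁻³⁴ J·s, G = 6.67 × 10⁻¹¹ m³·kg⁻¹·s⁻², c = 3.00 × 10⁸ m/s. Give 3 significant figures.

Planck pressure: p_P = c⁷/(ℏG²) = 4.68 × 10¹¹³ Pa.
2.50 × 10¹⁶ / 4.68 × 10¹¹³ = 5.34 × 10⁻⁹⁸

5.34 × 10⁻⁹⁸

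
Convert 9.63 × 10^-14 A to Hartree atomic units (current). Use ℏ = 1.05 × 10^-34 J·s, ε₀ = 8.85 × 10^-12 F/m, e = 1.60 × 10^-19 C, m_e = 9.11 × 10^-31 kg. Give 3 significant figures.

1.44 × 10^-11

atomic unit of electric current: I_au = e E_h/ℏ = m_e e⁵/((4πε₀)²ℏ³) = 6.67 × 10^-3 A.
9.63 × 10^-14 / 6.67 × 10^-3 = 1.44 × 10^-11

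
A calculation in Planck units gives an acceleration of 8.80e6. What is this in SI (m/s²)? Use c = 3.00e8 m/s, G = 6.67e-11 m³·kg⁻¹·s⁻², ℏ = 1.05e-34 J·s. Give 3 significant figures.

4.92e58 m/s²

One Planck acceleration: a_P = √(c⁷/(ℏG)) = 5.59e51 m/s².
8.80e6 × 5.59e51 m/s² = 4.92e58 m/s²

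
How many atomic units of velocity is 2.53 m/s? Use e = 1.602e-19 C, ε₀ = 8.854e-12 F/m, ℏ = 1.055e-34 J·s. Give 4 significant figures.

atomic unit of velocity: v_au = e²/(4πε₀ℏ) = 2.186e6 m/s.
2.53 / 2.186e6 = 1.157e-6

1.157e-6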